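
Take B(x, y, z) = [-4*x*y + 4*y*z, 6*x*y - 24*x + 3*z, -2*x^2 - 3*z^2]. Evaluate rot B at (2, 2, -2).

(∇×B)₁ = ∂B₃/∂y − ∂B₂/∂z = -3
(∇×B)₂ = ∂B₁/∂z − ∂B₃/∂x = 4*x + 4*y
(∇×B)₃ = ∂B₂/∂x − ∂B₁/∂y = 4*x + 6*y - 4*z - 24
∇×B = (-3, 4*x + 4*y, 4*x + 6*y - 4*z - 24)
At (2, 2, -2): (-3, 16, 4).

(-3, 16, 4)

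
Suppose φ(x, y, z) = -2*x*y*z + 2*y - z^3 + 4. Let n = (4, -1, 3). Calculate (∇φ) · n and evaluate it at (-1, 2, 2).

-62

∂φ/∂x = -2*y*z
∂φ/∂y = -2*x*z + 2
∂φ/∂z = -2*x*y - 3*z^2
∇φ at (-1, 2, 2) = (-8, 6, -8)
∇φ · n = (-8)(4) + (6)(-1) + (-8)(3) = -62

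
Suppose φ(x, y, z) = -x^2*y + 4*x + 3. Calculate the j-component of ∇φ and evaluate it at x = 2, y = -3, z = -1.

-4

(∇φ)_2 = ∂φ/∂y = -x^2
At (2, -3, -1): -4.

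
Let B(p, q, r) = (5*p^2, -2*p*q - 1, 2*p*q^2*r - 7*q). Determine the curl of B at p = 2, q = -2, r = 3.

(∇×B)₁ = ∂B₃/∂q − ∂B₂/∂r = 4*p*q*r - 7
(∇×B)₂ = ∂B₁/∂r − ∂B₃/∂p = -2*q^2*r
(∇×B)₃ = ∂B₂/∂p − ∂B₁/∂q = -2*q
∇×B = (4*p*q*r - 7, -2*q^2*r, -2*q)
At (2, -2, 3): (-55, -24, 4).

(-55, -24, 4)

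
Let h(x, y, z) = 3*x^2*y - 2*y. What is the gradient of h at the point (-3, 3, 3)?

∂h/∂x = 6*x*y
∂h/∂y = 3*x^2 - 2
∂h/∂z = 0
∇h = (6*x*y, 3*x^2 - 2, 0)
At (-3, 3, 3): (-54, 25, 0).

(-54, 25, 0)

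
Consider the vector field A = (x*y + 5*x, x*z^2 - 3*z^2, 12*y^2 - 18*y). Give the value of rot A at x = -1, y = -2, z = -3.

(∇×A)₁ = ∂A₃/∂y − ∂A₂/∂z = -2*x*z + 24*y + 6*z - 18
(∇×A)₂ = ∂A₁/∂z − ∂A₃/∂x = 0
(∇×A)₃ = ∂A₂/∂x − ∂A₁/∂y = -x + z^2
∇×A = (-2*x*z + 24*y + 6*z - 18, 0, -x + z^2)
At (-1, -2, -3): (-90, 0, 10).

(-90, 0, 10)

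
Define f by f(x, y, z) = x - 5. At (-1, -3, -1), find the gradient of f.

(1, 0, 0)

∂f/∂x = 1
∂f/∂y = 0
∂f/∂z = 0
∇f = (1, 0, 0)
At (-1, -3, -1): (1, 0, 0).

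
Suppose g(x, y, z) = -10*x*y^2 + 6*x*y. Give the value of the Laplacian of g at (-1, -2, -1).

20

∂²g/∂x² = 0
∂²g/∂y² = -20*x
∂²g/∂z² = 0
∇²g = -20*x
At (-1, -2, -1): 20.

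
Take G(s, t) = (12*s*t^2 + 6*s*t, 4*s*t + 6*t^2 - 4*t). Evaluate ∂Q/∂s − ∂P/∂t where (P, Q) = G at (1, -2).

∂G₂/∂s = 4*t
∂G₁/∂t = 24*s*t + 6*s
Scalar curl = -24*s*t - 6*s + 4*t
At (1, -2): 34.

34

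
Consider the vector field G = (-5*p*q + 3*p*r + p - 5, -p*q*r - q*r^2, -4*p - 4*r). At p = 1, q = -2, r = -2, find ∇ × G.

(∇×G)₁ = ∂G₃/∂q − ∂G₂/∂r = p*q + 2*q*r
(∇×G)₂ = ∂G₁/∂r − ∂G₃/∂p = 3*p + 4
(∇×G)₃ = ∂G₂/∂p − ∂G₁/∂q = 5*p - q*r
∇×G = (p*q + 2*q*r, 3*p + 4, 5*p - q*r)
At (1, -2, -2): (6, 7, 1).

(6, 7, 1)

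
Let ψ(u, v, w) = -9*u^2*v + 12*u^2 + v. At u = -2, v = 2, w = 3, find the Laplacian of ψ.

-12

∂²ψ/∂u² = 6*(-3*v + 4)
∂²ψ/∂v² = 0
∂²ψ/∂w² = 0
∇²ψ = -18*v + 24
At (-2, 2, 3): -12.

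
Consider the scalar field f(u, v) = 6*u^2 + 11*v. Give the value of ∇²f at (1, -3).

12

∂²f/∂u² = 12
∂²f/∂v² = 0
∇²f = 12
At (1, -3): 12.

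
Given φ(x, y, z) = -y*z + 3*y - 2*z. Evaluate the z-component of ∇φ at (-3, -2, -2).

(∇φ)_3 = ∂φ/∂z = -y - 2
At (-3, -2, -2): 0.

0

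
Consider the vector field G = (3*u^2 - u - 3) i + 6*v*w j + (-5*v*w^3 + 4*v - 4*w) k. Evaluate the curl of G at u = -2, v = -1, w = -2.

(50, 0, 0)

(∇×G)₁ = ∂G₃/∂v − ∂G₂/∂w = -6*v - 5*w^3 + 4
(∇×G)₂ = ∂G₁/∂w − ∂G₃/∂u = 0
(∇×G)₃ = ∂G₂/∂u − ∂G₁/∂v = 0
∇×G = (-6*v - 5*w^3 + 4, 0, 0)
At (-2, -1, -2): (50, 0, 0).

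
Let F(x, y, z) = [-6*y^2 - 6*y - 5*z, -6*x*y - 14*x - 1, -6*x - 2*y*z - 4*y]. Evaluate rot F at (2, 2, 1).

(-6, 1, 4)

(∇×F)₁ = ∂F₃/∂y − ∂F₂/∂z = -2*z - 4
(∇×F)₂ = ∂F₁/∂z − ∂F₃/∂x = 1
(∇×F)₃ = ∂F₂/∂x − ∂F₁/∂y = 6*y - 8
∇×F = (-2*z - 4, 1, 6*y - 8)
At (2, 2, 1): (-6, 1, 4).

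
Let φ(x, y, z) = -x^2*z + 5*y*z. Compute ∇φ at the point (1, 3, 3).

∂φ/∂x = -2*x*z
∂φ/∂y = 5*z
∂φ/∂z = -x^2 + 5*y
∇φ = (-2*x*z, 5*z, -x^2 + 5*y)
At (1, 3, 3): (-6, 15, 14).

(-6, 15, 14)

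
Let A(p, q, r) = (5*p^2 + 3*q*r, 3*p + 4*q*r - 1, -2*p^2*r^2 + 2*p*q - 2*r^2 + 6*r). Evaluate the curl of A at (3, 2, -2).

(∇×A)₁ = ∂A₃/∂q − ∂A₂/∂r = 2*p - 4*q
(∇×A)₂ = ∂A₁/∂r − ∂A₃/∂p = 4*p*r^2 + q
(∇×A)₃ = ∂A₂/∂p − ∂A₁/∂q = -3*r + 3
∇×A = (2*p - 4*q, 4*p*r^2 + q, -3*r + 3)
At (3, 2, -2): (-2, 50, 9).

(-2, 50, 9)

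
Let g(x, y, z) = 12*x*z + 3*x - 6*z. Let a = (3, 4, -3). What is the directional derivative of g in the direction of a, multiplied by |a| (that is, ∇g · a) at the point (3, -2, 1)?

∂g/∂x = 12*z + 3
∂g/∂y = 0
∂g/∂z = 12*x - 6
∇g at (3, -2, 1) = (15, 0, 30)
∇g · a = (15)(3) + (0)(4) + (30)(-3) = -45

-45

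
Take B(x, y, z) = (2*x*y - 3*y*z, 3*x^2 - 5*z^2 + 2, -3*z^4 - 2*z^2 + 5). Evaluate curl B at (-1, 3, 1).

(10, -9, -1)

(∇×B)₁ = ∂B₃/∂y − ∂B₂/∂z = 10*z
(∇×B)₂ = ∂B₁/∂z − ∂B₃/∂x = -3*y
(∇×B)₃ = ∂B₂/∂x − ∂B₁/∂y = 4*x + 3*z
∇×B = (10*z, -3*y, 4*x + 3*z)
At (-1, 3, 1): (10, -9, -1).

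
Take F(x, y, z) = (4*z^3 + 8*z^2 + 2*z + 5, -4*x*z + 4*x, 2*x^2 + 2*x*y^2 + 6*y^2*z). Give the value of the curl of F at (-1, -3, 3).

(∇×F)₁ = ∂F₃/∂y − ∂F₂/∂z = 4*x*y + 4*x + 12*y*z
(∇×F)₂ = ∂F₁/∂z − ∂F₃/∂x = -4*x - 2*y^2 + 12*z^2 + 16*z + 2
(∇×F)₃ = ∂F₂/∂x − ∂F₁/∂y = -4*z + 4
∇×F = (4*x*y + 4*x + 12*y*z, -4*x - 2*y^2 + 12*z^2 + 16*z + 2, -4*z + 4)
At (-1, -3, 3): (-100, 144, -8).

(-100, 144, -8)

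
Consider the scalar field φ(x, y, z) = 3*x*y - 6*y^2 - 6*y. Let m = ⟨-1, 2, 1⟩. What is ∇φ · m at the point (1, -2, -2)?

48

∂φ/∂x = 3*y
∂φ/∂y = 3*x - 12*y - 6
∂φ/∂z = 0
∇φ at (1, -2, -2) = (-6, 21, 0)
∇φ · m = (-6)(-1) + (21)(2) + (0)(1) = 48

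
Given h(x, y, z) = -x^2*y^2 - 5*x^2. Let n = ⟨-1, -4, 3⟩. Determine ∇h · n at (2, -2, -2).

-28

∂h/∂x = -2*x*y^2 - 10*x
∂h/∂y = -2*x^2*y
∂h/∂z = 0
∇h at (2, -2, -2) = (-36, 16, 0)
∇h · n = (-36)(-1) + (16)(-4) + (0)(3) = -28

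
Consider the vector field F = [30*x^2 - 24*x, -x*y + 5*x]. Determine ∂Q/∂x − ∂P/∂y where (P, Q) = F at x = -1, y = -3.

∂F₂/∂x = -y + 5
∂F₁/∂y = 0
Scalar curl = -y + 5
At (-1, -3): 8.

8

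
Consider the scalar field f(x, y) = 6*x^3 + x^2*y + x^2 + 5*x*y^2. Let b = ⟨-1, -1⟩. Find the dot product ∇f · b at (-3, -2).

∂f/∂x = 18*x^2 + 2*x*y + 2*x + 5*y^2
∂f/∂y = x^2 + 10*x*y
∇f at (-3, -2) = (188, 69)
∇f · b = (188)(-1) + (69)(-1) = -257

-257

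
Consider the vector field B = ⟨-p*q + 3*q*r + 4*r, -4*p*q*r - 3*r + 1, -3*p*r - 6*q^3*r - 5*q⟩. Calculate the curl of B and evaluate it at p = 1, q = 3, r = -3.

(∇×B)₁ = ∂B₃/∂q − ∂B₂/∂r = 4*p*q - 18*q^2*r - 2
(∇×B)₂ = ∂B₁/∂r − ∂B₃/∂p = 3*q + 3*r + 4
(∇×B)₃ = ∂B₂/∂p − ∂B₁/∂q = p - 4*q*r - 3*r
∇×B = (4*p*q - 18*q^2*r - 2, 3*q + 3*r + 4, p - 4*q*r - 3*r)
At (1, 3, -3): (496, 4, 46).

(496, 4, 46)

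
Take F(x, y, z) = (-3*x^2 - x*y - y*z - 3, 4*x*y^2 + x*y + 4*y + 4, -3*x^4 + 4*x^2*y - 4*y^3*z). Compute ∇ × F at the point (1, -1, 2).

(∇×F)₁ = ∂F₃/∂y − ∂F₂/∂z = 4*x^2 - 12*y^2*z
(∇×F)₂ = ∂F₁/∂z − ∂F₃/∂x = 12*x^3 - 8*x*y - y
(∇×F)₃ = ∂F₂/∂x − ∂F₁/∂y = x + 4*y^2 + y + z
∇×F = (4*x^2 - 12*y^2*z, 12*x^3 - 8*x*y - y, x + 4*y^2 + y + z)
At (1, -1, 2): (-20, 21, 6).

(-20, 21, 6)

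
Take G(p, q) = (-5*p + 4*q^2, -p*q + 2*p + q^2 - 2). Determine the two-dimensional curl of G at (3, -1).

11

∂G₂/∂p = -q + 2
∂G₁/∂q = 8*q
Scalar curl = -9*q + 2
At (3, -1): 11.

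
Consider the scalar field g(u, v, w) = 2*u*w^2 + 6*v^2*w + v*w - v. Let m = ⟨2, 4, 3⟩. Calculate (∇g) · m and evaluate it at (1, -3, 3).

-199

∂g/∂u = 2*w^2
∂g/∂v = 12*v*w + w - 1
∂g/∂w = 4*u*w + 6*v^2 + v
∇g at (1, -3, 3) = (18, -106, 63)
∇g · m = (18)(2) + (-106)(4) + (63)(3) = -199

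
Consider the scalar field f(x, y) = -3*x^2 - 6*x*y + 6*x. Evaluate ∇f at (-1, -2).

∂f/∂x = -6*x - 6*y + 6
∂f/∂y = -6*x
∇f = (-6*x - 6*y + 6, -6*x)
At (-1, -2): (24, 6).

(24, 6)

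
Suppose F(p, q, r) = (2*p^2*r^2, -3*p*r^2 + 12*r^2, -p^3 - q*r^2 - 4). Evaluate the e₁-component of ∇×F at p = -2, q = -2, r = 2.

-76

(∇×F)_1 = ∂F₃/∂q − ∂F₂/∂r
= -r^2 − (-6*p*r + 24*r)
= 6*p*r - r^2 - 24*r
At (-2, -2, 2): -76.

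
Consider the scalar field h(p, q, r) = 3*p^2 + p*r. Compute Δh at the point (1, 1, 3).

∂²h/∂p² = 6
∂²h/∂q² = 0
∂²h/∂r² = 0
∇²h = 6
At (1, 1, 3): 6.

6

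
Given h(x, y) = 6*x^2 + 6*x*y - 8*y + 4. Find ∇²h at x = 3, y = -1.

12

∂²h/∂x² = 12
∂²h/∂y² = 0
∇²h = 12
At (3, -1): 12.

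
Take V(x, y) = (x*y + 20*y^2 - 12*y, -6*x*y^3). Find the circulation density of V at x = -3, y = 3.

-267

∂V₂/∂x = -6*y^3
∂V₁/∂y = x + 40*y - 12
Scalar curl = -x - 6*y^3 - 40*y + 12
At (-3, 3): -267.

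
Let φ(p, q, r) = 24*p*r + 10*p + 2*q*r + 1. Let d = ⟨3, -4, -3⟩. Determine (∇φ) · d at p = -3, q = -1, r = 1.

∂φ/∂p = 24*r + 10
∂φ/∂q = 2*r
∂φ/∂r = 24*p + 2*q
∇φ at (-3, -1, 1) = (34, 2, -74)
∇φ · d = (34)(3) + (2)(-4) + (-74)(-3) = 316

316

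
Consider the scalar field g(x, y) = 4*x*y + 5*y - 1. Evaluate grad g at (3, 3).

∂g/∂x = 4*y
∂g/∂y = 4*x + 5
∇g = (4*y, 4*x + 5)
At (3, 3): (12, 17).

(12, 17)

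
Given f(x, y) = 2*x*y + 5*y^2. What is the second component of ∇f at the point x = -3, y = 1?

4

(∇f)_2 = ∂f/∂y = 2*x + 10*y
At (-3, 1): 4.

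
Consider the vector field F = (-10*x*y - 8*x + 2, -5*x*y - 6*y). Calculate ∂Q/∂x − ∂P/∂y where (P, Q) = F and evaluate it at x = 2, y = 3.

∂F₂/∂x = -5*y
∂F₁/∂y = -10*x
Scalar curl = 10*x - 5*y
At (2, 3): 5.

5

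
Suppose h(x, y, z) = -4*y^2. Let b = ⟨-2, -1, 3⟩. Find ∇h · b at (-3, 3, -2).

24

∂h/∂x = 0
∂h/∂y = -8*y
∂h/∂z = 0
∇h at (-3, 3, -2) = (0, -24, 0)
∇h · b = (0)(-2) + (-24)(-1) + (0)(3) = 24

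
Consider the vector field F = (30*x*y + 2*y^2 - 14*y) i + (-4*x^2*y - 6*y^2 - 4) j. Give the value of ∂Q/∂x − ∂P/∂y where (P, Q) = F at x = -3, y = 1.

∂F₂/∂x = -8*x*y
∂F₁/∂y = 30*x + 4*y - 14
Scalar curl = -8*x*y - 30*x - 4*y + 14
At (-3, 1): 124.

124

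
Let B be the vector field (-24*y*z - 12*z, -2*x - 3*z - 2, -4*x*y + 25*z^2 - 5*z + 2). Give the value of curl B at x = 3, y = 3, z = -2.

(∇×B)₁ = ∂B₃/∂y − ∂B₂/∂z = -4*x + 3
(∇×B)₂ = ∂B₁/∂z − ∂B₃/∂x = -20*y - 12
(∇×B)₃ = ∂B₂/∂x − ∂B₁/∂y = 24*z - 2
∇×B = (-4*x + 3, -20*y - 12, 24*z - 2)
At (3, 3, -2): (-9, -72, -50).

(-9, -72, -50)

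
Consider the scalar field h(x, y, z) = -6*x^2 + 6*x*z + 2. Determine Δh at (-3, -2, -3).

∂²h/∂x² = -12
∂²h/∂y² = 0
∂²h/∂z² = 0
∇²h = -12
At (-3, -2, -3): -12.

-12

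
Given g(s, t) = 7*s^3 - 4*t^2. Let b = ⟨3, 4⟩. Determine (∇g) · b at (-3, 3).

471

∂g/∂s = 21*s^2
∂g/∂t = -8*t
∇g at (-3, 3) = (189, -24)
∇g · b = (189)(3) + (-24)(4) = 471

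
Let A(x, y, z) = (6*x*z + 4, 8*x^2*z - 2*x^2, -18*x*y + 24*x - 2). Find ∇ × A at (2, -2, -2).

(∇×A)₁ = ∂A₃/∂y − ∂A₂/∂z = -8*x^2 - 18*x
(∇×A)₂ = ∂A₁/∂z − ∂A₃/∂x = 6*x + 18*y - 24
(∇×A)₃ = ∂A₂/∂x − ∂A₁/∂y = 16*x*z - 4*x
∇×A = (-8*x^2 - 18*x, 6*x + 18*y - 24, 16*x*z - 4*x)
At (2, -2, -2): (-68, -48, -72).

(-68, -48, -72)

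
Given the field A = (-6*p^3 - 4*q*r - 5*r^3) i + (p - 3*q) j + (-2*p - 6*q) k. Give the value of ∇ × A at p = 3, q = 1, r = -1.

(-6, -17, -3)

(∇×A)₁ = ∂A₃/∂q − ∂A₂/∂r = -6
(∇×A)₂ = ∂A₁/∂r − ∂A₃/∂p = -4*q - 15*r^2 + 2
(∇×A)₃ = ∂A₂/∂p − ∂A₁/∂q = 4*r + 1
∇×A = (-6, -4*q - 15*r^2 + 2, 4*r + 1)
At (3, 1, -1): (-6, -17, -3).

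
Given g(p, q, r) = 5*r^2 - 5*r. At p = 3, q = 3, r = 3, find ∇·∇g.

∂²g/∂p² = 0
∂²g/∂q² = 0
∂²g/∂r² = 10
∇²g = 10
At (3, 3, 3): 10.

10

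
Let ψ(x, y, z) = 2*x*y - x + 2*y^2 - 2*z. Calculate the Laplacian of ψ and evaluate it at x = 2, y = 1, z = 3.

∂²ψ/∂x² = 0
∂²ψ/∂y² = 4
∂²ψ/∂z² = 0
∇²ψ = 4
At (2, 1, 3): 4.

4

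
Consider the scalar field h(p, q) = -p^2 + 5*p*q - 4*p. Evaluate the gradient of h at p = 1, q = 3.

(9, 5)

∂h/∂p = -2*p + 5*q - 4
∂h/∂q = 5*p
∇h = (-2*p + 5*q - 4, 5*p)
At (1, 3): (9, 5).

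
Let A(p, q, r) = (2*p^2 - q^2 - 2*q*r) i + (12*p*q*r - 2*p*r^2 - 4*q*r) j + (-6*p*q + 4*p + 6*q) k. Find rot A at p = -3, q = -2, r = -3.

(∇×A)₁ = ∂A₃/∂q − ∂A₂/∂r = -12*p*q + 4*p*r - 6*p + 4*q + 6
(∇×A)₂ = ∂A₁/∂r − ∂A₃/∂p = 4*q - 4
(∇×A)₃ = ∂A₂/∂p − ∂A₁/∂q = 12*q*r + 2*q - 2*r^2 + 2*r
∇×A = (-12*p*q + 4*p*r - 6*p + 4*q + 6, 4*q - 4, 12*q*r + 2*q - 2*r^2 + 2*r)
At (-3, -2, -3): (-20, -12, 44).

(-20, -12, 44)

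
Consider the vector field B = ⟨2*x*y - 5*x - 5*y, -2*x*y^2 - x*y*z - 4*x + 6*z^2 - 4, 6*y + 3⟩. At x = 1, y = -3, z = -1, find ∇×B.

(15, 0, -22)

(∇×B)₁ = ∂B₃/∂y − ∂B₂/∂z = x*y - 12*z + 6
(∇×B)₂ = ∂B₁/∂z − ∂B₃/∂x = 0
(∇×B)₃ = ∂B₂/∂x − ∂B₁/∂y = -2*x - 2*y^2 - y*z + 1
∇×B = (x*y - 12*z + 6, 0, -2*x - 2*y^2 - y*z + 1)
At (1, -3, -1): (15, 0, -22).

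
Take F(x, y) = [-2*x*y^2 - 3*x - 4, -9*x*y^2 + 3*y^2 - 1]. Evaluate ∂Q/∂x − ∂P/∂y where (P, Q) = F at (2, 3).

∂F₂/∂x = -9*y^2
∂F₁/∂y = -4*x*y
Scalar curl = 4*x*y - 9*y^2
At (2, 3): -57.

-57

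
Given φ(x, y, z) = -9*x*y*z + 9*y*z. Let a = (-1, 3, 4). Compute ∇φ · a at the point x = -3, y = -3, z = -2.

-594

∂φ/∂x = -9*y*z
∂φ/∂y = -9*x*z + 9*z
∂φ/∂z = -9*x*y + 9*y
∇φ at (-3, -3, -2) = (-54, -72, -108)
∇φ · a = (-54)(-1) + (-72)(3) + (-108)(4) = -594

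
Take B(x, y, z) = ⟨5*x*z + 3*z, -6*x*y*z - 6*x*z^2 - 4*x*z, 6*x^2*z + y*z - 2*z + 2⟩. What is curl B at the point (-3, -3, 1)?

(7, 24, 8)

(∇×B)₁ = ∂B₃/∂y − ∂B₂/∂z = 6*x*y + 12*x*z + 4*x + z
(∇×B)₂ = ∂B₁/∂z − ∂B₃/∂x = -12*x*z + 5*x + 3
(∇×B)₃ = ∂B₂/∂x − ∂B₁/∂y = -6*y*z - 6*z^2 - 4*z
∇×B = (6*x*y + 12*x*z + 4*x + z, -12*x*z + 5*x + 3, -6*y*z - 6*z^2 - 4*z)
At (-3, -3, 1): (7, 24, 8).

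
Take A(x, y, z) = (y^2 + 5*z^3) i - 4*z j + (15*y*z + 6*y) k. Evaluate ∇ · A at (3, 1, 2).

∂A₁/∂x = 0
∂A₂/∂y = 0
∂A₃/∂z = 15*y
∇·A = 15*y
At (3, 1, 2): 15.

15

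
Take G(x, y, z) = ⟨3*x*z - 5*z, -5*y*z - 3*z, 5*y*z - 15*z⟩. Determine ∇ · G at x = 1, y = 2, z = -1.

∂G₁/∂x = 3*z
∂G₂/∂y = -5*z
∂G₃/∂z = 5*y - 15
∇·G = 5*y - 2*z - 15
At (1, 2, -1): -3.

-3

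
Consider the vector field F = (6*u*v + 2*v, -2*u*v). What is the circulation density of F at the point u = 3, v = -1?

∂F₂/∂u = -2*v
∂F₁/∂v = 6*u + 2
Scalar curl = -6*u - 2*v - 2
At (3, -1): -18.

-18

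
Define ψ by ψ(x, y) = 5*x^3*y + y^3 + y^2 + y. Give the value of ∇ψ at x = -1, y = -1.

∂ψ/∂x = 15*x^2*y
∂ψ/∂y = 5*x^3 + 3*y^2 + 2*y + 1
∇ψ = (15*x^2*y, 5*x^3 + 3*y^2 + 2*y + 1)
At (-1, -1): (-15, -3).

(-15, -3)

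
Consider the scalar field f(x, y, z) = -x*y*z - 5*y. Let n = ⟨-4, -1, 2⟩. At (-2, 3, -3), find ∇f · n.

-13

∂f/∂x = -y*z
∂f/∂y = -x*z - 5
∂f/∂z = -x*y
∇f at (-2, 3, -3) = (9, -11, 6)
∇f · n = (9)(-4) + (-11)(-1) + (6)(2) = -13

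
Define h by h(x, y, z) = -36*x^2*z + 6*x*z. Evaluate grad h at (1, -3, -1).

(66, 0, -30)

∂h/∂x = -72*x*z + 6*z
∂h/∂y = 0
∂h/∂z = -36*x^2 + 6*x
∇h = (-72*x*z + 6*z, 0, -36*x^2 + 6*x)
At (1, -3, -1): (66, 0, -30).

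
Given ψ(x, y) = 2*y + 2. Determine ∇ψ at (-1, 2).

∂ψ/∂x = 0
∂ψ/∂y = 2
∇ψ = (0, 2)
At (-1, 2): (0, 2).

(0, 2)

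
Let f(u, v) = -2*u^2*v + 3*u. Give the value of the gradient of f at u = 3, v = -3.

(39, -18)

∂f/∂u = -4*u*v + 3
∂f/∂v = -2*u^2
∇f = (-4*u*v + 3, -2*u^2)
At (3, -3): (39, -18).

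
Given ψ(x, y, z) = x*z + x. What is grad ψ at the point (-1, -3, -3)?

∂ψ/∂x = z + 1
∂ψ/∂y = 0
∂ψ/∂z = x
∇ψ = (z + 1, 0, x)
At (-1, -3, -3): (-2, 0, -1).

(-2, 0, -1)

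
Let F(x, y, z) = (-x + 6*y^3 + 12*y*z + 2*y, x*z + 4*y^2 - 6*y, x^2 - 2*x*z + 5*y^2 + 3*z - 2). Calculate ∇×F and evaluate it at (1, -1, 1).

(-11, -12, -31)

(∇×F)₁ = ∂F₃/∂y − ∂F₂/∂z = -x + 10*y
(∇×F)₂ = ∂F₁/∂z − ∂F₃/∂x = -2*x + 12*y + 2*z
(∇×F)₃ = ∂F₂/∂x − ∂F₁/∂y = -18*y^2 - 11*z - 2
∇×F = (-x + 10*y, -2*x + 12*y + 2*z, -18*y^2 - 11*z - 2)
At (1, -1, 1): (-11, -12, -31).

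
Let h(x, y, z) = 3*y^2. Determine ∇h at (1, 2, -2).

∂h/∂x = 0
∂h/∂y = 6*y
∂h/∂z = 0
∇h = (0, 6*y, 0)
At (1, 2, -2): (0, 12, 0).

(0, 12, 0)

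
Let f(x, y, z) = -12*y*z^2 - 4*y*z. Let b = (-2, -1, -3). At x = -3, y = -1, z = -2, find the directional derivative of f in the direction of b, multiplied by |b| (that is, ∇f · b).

172

∂f/∂x = 0
∂f/∂y = -12*z^2 - 4*z
∂f/∂z = -24*y*z - 4*y
∇f at (-3, -1, -2) = (0, -40, -44)
∇f · b = (0)(-2) + (-40)(-1) + (-44)(-3) = 172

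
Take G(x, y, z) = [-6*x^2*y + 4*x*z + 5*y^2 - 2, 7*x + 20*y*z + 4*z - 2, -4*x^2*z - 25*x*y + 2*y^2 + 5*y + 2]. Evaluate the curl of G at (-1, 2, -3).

(∇×G)₁ = ∂G₃/∂y − ∂G₂/∂z = -25*x - 16*y + 1
(∇×G)₂ = ∂G₁/∂z − ∂G₃/∂x = 8*x*z + 4*x + 25*y
(∇×G)₃ = ∂G₂/∂x − ∂G₁/∂y = 6*x^2 - 10*y + 7
∇×G = (-25*x - 16*y + 1, 8*x*z + 4*x + 25*y, 6*x^2 - 10*y + 7)
At (-1, 2, -3): (-6, 70, -7).

(-6, 70, -7)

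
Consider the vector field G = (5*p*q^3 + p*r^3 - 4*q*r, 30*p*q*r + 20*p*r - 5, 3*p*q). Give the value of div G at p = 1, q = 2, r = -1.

∂G₁/∂p = 5*q^3 + r^3
∂G₂/∂q = 30*p*r
∂G₃/∂r = 0
∇·G = 30*p*r + 5*q^3 + r^3
At (1, 2, -1): 9.

9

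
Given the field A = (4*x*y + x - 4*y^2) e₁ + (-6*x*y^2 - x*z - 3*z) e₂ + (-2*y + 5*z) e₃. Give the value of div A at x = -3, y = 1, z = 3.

46

∂A₁/∂x = 4*y + 1
∂A₂/∂y = -12*x*y
∂A₃/∂z = 5
∇·A = -12*x*y + 4*y + 6
At (-3, 1, 3): 46.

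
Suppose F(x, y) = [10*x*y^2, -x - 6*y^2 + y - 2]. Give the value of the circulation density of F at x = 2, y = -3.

119

∂F₂/∂x = -1
∂F₁/∂y = 20*x*y
Scalar curl = -20*x*y - 1
At (2, -3): 119.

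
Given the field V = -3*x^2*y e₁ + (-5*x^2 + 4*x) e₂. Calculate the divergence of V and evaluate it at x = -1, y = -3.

-18

∂V₁/∂x = -6*x*y
∂V₂/∂y = 0
∇·V = -6*x*y
At (-1, -3): -18.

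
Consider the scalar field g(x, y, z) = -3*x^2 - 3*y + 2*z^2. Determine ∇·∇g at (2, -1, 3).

-2

∂²g/∂x² = -6
∂²g/∂y² = 0
∂²g/∂z² = 4
∇²g = -2
At (2, -1, 3): -2.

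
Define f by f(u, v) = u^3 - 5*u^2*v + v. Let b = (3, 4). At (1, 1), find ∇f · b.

-37

∂f/∂u = 3*u^2 - 10*u*v
∂f/∂v = -5*u^2 + 1
∇f at (1, 1) = (-7, -4)
∇f · b = (-7)(3) + (-4)(4) = -37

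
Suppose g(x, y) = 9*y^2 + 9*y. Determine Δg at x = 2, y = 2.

∂²g/∂x² = 0
∂²g/∂y² = 18
∇²g = 18
At (2, 2): 18.

18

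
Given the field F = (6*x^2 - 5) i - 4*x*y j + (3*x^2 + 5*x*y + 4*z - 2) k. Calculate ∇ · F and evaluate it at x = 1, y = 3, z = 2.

∂F₁/∂x = 12*x
∂F₂/∂y = -4*x
∂F₃/∂z = 4
∇·F = 8*x + 4
At (1, 3, 2): 12.

12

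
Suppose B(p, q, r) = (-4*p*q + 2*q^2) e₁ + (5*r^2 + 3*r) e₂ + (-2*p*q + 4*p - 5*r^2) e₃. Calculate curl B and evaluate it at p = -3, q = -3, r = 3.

(∇×B)₁ = ∂B₃/∂q − ∂B₂/∂r = -2*p - 10*r - 3
(∇×B)₂ = ∂B₁/∂r − ∂B₃/∂p = 2*q - 4
(∇×B)₃ = ∂B₂/∂p − ∂B₁/∂q = 4*p - 4*q
∇×B = (-2*p - 10*r - 3, 2*q - 4, 4*p - 4*q)
At (-3, -3, 3): (-27, -10, 0).

(-27, -10, 0)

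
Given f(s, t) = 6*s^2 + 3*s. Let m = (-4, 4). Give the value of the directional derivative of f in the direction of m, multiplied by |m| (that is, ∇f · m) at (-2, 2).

84

∂f/∂s = 12*s + 3
∂f/∂t = 0
∇f at (-2, 2) = (-21, 0)
∇f · m = (-21)(-4) + (0)(4) = 84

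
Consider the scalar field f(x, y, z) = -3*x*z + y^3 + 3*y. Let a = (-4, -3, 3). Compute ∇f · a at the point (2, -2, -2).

∂f/∂x = -3*z
∂f/∂y = 3*y^2 + 3
∂f/∂z = -3*x
∇f at (2, -2, -2) = (6, 15, -6)
∇f · a = (6)(-4) + (15)(-3) + (-6)(3) = -87

-87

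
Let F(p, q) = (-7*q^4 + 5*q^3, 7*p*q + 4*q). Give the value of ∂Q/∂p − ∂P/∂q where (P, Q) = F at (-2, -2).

-298

∂F₂/∂p = 7*q
∂F₁/∂q = -28*q^3 + 15*q^2
Scalar curl = 28*q^3 - 15*q^2 + 7*q
At (-2, -2): -298.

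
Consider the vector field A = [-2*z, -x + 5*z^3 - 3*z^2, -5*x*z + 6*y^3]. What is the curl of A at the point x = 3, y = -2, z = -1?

(51, -7, -1)

(∇×A)₁ = ∂A₃/∂y − ∂A₂/∂z = 18*y^2 - 15*z^2 + 6*z
(∇×A)₂ = ∂A₁/∂z − ∂A₃/∂x = 5*z - 2
(∇×A)₃ = ∂A₂/∂x − ∂A₁/∂y = -1
∇×A = (18*y^2 - 15*z^2 + 6*z, 5*z - 2, -1)
At (3, -2, -1): (51, -7, -1).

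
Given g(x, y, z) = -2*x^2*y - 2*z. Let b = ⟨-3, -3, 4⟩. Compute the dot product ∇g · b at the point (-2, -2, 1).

∂g/∂x = -4*x*y
∂g/∂y = -2*x^2
∂g/∂z = -2
∇g at (-2, -2, 1) = (-16, -8, -2)
∇g · b = (-16)(-3) + (-8)(-3) + (-2)(4) = 64

64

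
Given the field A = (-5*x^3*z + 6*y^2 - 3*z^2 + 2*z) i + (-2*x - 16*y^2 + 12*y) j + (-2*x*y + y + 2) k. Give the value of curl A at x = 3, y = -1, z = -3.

(-5, -117, 10)

(∇×A)₁ = ∂A₃/∂y − ∂A₂/∂z = -2*x + 1
(∇×A)₂ = ∂A₁/∂z − ∂A₃/∂x = -5*x^3 + 2*y - 6*z + 2
(∇×A)₃ = ∂A₂/∂x − ∂A₁/∂y = -12*y - 2
∇×A = (-2*x + 1, -5*x^3 + 2*y - 6*z + 2, -12*y - 2)
At (3, -1, -3): (-5, -117, 10).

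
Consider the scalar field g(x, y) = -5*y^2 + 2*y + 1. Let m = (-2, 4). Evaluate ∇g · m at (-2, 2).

-72

∂g/∂x = 0
∂g/∂y = -10*y + 2
∇g at (-2, 2) = (0, -18)
∇g · m = (0)(-2) + (-18)(4) = -72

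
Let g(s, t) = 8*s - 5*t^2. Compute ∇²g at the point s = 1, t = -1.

-10

∂²g/∂s² = 0
∂²g/∂t² = -10
∇²g = -10
At (1, -1): -10.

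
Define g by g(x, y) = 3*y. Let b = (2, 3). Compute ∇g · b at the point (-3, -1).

∂g/∂x = 0
∂g/∂y = 3
∇g at (-3, -1) = (0, 3)
∇g · b = (0)(2) + (3)(3) = 9

9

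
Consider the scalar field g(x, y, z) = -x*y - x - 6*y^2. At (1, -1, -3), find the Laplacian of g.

-12

∂²g/∂x² = 0
∂²g/∂y² = -12
∂²g/∂z² = 0
∇²g = -12
At (1, -1, -3): -12.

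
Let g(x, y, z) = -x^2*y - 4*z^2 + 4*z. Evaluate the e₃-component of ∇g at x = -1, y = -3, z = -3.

(∇g)_3 = ∂g/∂z = -8*z + 4
At (-1, -3, -3): 28.

28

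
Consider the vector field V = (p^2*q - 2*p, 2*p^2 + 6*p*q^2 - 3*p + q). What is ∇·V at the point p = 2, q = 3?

∂V₁/∂p = 2*p*q - 2
∂V₂/∂q = 12*p*q + 1
∇·V = 14*p*q - 1
At (2, 3): 83.

83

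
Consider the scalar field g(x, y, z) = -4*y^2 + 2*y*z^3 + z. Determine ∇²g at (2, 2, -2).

-56

∂²g/∂x² = 0
∂²g/∂y² = -8
∂²g/∂z² = 12*y*z
∇²g = 12*y*z - 8
At (2, 2, -2): -56.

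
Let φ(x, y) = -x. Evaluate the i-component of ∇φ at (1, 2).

-1

(∇φ)_1 = ∂φ/∂x = -1
At (1, 2): -1.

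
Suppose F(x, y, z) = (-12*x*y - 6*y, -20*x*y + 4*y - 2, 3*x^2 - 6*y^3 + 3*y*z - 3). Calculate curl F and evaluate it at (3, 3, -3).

(∇×F)₁ = ∂F₃/∂y − ∂F₂/∂z = -18*y^2 + 3*z
(∇×F)₂ = ∂F₁/∂z − ∂F₃/∂x = -6*x
(∇×F)₃ = ∂F₂/∂x − ∂F₁/∂y = 12*x - 20*y + 6
∇×F = (-18*y^2 + 3*z, -6*x, 12*x - 20*y + 6)
At (3, 3, -3): (-171, -18, -18).

(-171, -18, -18)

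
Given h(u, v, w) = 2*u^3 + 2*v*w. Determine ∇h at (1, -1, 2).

∂h/∂u = 6*u^2
∂h/∂v = 2*w
∂h/∂w = 2*v
∇h = (6*u^2, 2*w, 2*v)
At (1, -1, 2): (6, 4, -2).

(6, 4, -2)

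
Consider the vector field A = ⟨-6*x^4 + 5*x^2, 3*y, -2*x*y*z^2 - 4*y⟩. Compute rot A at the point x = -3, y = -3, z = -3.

(∇×A)₁ = ∂A₃/∂y − ∂A₂/∂z = -2*x*z^2 - 4
(∇×A)₂ = ∂A₁/∂z − ∂A₃/∂x = 2*y*z^2
(∇×A)₃ = ∂A₂/∂x − ∂A₁/∂y = 0
∇×A = (-2*x*z^2 - 4, 2*y*z^2, 0)
At (-3, -3, -3): (50, -54, 0).

(50, -54, 0)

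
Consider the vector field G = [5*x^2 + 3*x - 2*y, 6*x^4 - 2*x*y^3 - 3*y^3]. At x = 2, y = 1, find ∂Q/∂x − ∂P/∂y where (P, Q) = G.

∂G₂/∂x = 24*x^3 - 2*y^3
∂G₁/∂y = -2
Scalar curl = 24*x^3 - 2*y^3 + 2
At (2, 1): 192.

192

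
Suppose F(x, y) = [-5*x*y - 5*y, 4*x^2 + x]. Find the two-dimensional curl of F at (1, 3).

19

∂F₂/∂x = 8*x + 1
∂F₁/∂y = -5*x - 5
Scalar curl = 13*x + 6
At (1, 3): 19.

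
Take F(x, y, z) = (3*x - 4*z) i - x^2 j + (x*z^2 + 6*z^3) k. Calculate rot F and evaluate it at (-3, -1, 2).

(0, -8, 6)

(∇×F)₁ = ∂F₃/∂y − ∂F₂/∂z = 0
(∇×F)₂ = ∂F₁/∂z − ∂F₃/∂x = -z^2 - 4
(∇×F)₃ = ∂F₂/∂x − ∂F₁/∂y = -2*x
∇×F = (0, -z^2 - 4, -2*x)
At (-3, -1, 2): (0, -8, 6).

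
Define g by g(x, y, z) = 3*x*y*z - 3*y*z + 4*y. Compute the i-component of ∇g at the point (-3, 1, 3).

9

(∇g)_1 = ∂g/∂x = 3*y*z
At (-3, 1, 3): 9.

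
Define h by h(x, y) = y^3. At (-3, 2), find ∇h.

(0, 12)

∂h/∂x = 0
∂h/∂y = 3*y^2
∇h = (0, 3*y^2)
At (-3, 2): (0, 12).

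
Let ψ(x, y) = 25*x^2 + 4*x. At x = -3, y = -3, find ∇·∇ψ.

50

∂²ψ/∂x² = 50
∂²ψ/∂y² = 0
∇²ψ = 50
At (-3, -3): 50.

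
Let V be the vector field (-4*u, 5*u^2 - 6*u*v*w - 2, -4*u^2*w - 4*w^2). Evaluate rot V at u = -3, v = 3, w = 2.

(-54, -48, -66)

(∇×V)₁ = ∂V₃/∂v − ∂V₂/∂w = 6*u*v
(∇×V)₂ = ∂V₁/∂w − ∂V₃/∂u = 8*u*w
(∇×V)₃ = ∂V₂/∂u − ∂V₁/∂v = 10*u - 6*v*w
∇×V = (6*u*v, 8*u*w, 10*u - 6*v*w)
At (-3, 3, 2): (-54, -48, -66).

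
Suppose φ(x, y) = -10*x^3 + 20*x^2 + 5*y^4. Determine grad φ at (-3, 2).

(-390, 160)

∂φ/∂x = -30*x^2 + 40*x
∂φ/∂y = 20*y^3
∇φ = (-30*x^2 + 40*x, 20*y^3)
At (-3, 2): (-390, 160).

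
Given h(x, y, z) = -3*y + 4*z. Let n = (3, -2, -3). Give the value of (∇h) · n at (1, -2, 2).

-6

∂h/∂x = 0
∂h/∂y = -3
∂h/∂z = 4
∇h at (1, -2, 2) = (0, -3, 4)
∇h · n = (0)(3) + (-3)(-2) + (4)(-3) = -6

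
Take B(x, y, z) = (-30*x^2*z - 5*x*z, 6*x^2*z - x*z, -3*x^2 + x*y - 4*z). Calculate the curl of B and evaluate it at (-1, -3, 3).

(∇×B)₁ = ∂B₃/∂y − ∂B₂/∂z = -6*x^2 + 2*x
(∇×B)₂ = ∂B₁/∂z − ∂B₃/∂x = -30*x^2 + x - y
(∇×B)₃ = ∂B₂/∂x − ∂B₁/∂y = 12*x*z - z
∇×B = (-6*x^2 + 2*x, -30*x^2 + x - y, 12*x*z - z)
At (-1, -3, 3): (-8, -28, -39).

(-8, -28, -39)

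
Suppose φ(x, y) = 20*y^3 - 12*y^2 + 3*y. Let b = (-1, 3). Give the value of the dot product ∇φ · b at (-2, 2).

585

∂φ/∂x = 0
∂φ/∂y = 60*y^2 - 24*y + 3
∇φ at (-2, 2) = (0, 195)
∇φ · b = (0)(-1) + (195)(3) = 585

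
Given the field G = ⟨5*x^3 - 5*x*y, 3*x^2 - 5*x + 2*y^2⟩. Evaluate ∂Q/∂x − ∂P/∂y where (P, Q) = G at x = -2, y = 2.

-27

∂G₂/∂x = 6*x - 5
∂G₁/∂y = -5*x
Scalar curl = 11*x - 5
At (-2, 2): -27.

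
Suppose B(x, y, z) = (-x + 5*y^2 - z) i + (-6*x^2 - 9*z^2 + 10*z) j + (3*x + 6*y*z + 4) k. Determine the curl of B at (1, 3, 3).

(∇×B)₁ = ∂B₃/∂y − ∂B₂/∂z = 24*z - 10
(∇×B)₂ = ∂B₁/∂z − ∂B₃/∂x = -4
(∇×B)₃ = ∂B₂/∂x − ∂B₁/∂y = -12*x - 10*y
∇×B = (24*z - 10, -4, -12*x - 10*y)
At (1, 3, 3): (62, -4, -42).

(62, -4, -42)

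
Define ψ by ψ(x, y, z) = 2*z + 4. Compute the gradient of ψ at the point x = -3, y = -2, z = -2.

∂ψ/∂x = 0
∂ψ/∂y = 0
∂ψ/∂z = 2
∇ψ = (0, 0, 2)
At (-3, -2, -2): (0, 0, 2).

(0, 0, 2)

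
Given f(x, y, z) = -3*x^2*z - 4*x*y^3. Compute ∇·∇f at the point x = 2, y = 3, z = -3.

∂²f/∂x² = -6*z
∂²f/∂y² = -24*x*y
∂²f/∂z² = 0
∇²f = -24*x*y - 6*z
At (2, 3, -3): -126.

-126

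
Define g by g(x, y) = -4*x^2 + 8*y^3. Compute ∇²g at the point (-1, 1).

40

∂²g/∂x² = -8
∂²g/∂y² = 48*y
∇²g = 48*y - 8
At (-1, 1): 40.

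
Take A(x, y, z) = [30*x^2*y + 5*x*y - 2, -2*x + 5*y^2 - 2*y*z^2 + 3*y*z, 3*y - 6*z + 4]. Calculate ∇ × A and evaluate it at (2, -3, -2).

(36, 0, -132)

(∇×A)₁ = ∂A₃/∂y − ∂A₂/∂z = 4*y*z - 3*y + 3
(∇×A)₂ = ∂A₁/∂z − ∂A₃/∂x = 0
(∇×A)₃ = ∂A₂/∂x − ∂A₁/∂y = -30*x^2 - 5*x - 2
∇×A = (4*y*z - 3*y + 3, 0, -30*x^2 - 5*x - 2)
At (2, -3, -2): (36, 0, -132).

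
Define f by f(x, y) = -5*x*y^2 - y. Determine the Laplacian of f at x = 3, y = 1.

-30

∂²f/∂x² = 0
∂²f/∂y² = -10*x
∇²f = -10*x
At (3, 1): -30.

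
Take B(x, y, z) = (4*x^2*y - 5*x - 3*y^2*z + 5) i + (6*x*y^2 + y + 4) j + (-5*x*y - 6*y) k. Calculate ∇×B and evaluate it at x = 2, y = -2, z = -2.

(∇×B)₁ = ∂B₃/∂y − ∂B₂/∂z = -5*x - 6
(∇×B)₂ = ∂B₁/∂z − ∂B₃/∂x = -3*y^2 + 5*y
(∇×B)₃ = ∂B₂/∂x − ∂B₁/∂y = -4*x^2 + 6*y^2 + 6*y*z
∇×B = (-5*x - 6, -3*y^2 + 5*y, -4*x^2 + 6*y^2 + 6*y*z)
At (2, -2, -2): (-16, -22, 32).

(-16, -22, 32)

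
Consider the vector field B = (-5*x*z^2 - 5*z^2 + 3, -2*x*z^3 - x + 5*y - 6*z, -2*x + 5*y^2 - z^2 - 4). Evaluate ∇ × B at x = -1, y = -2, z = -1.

(-20, 2, 1)

(∇×B)₁ = ∂B₃/∂y − ∂B₂/∂z = 6*x*z^2 + 10*y + 6
(∇×B)₂ = ∂B₁/∂z − ∂B₃/∂x = -10*x*z - 10*z + 2
(∇×B)₃ = ∂B₂/∂x − ∂B₁/∂y = -2*z^3 - 1
∇×B = (6*x*z^2 + 10*y + 6, -10*x*z - 10*z + 2, -2*z^3 - 1)
At (-1, -2, -1): (-20, 2, 1).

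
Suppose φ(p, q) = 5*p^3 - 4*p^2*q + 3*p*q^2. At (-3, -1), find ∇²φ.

∂²φ/∂p² = 2*(15*p - 4*q)
∂²φ/∂q² = 6*p
∇²φ = 36*p - 8*q
At (-3, -1): -100.

-100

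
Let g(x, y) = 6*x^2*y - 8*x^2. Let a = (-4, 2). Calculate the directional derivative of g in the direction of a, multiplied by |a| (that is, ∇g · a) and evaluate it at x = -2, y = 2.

112

∂g/∂x = 12*x*y - 16*x
∂g/∂y = 6*x^2
∇g at (-2, 2) = (-16, 24)
∇g · a = (-16)(-4) + (24)(2) = 112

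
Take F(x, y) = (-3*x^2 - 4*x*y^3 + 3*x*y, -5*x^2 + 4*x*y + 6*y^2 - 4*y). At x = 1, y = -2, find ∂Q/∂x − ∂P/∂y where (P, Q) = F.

27

∂F₂/∂x = -10*x + 4*y
∂F₁/∂y = -12*x*y^2 + 3*x
Scalar curl = 12*x*y^2 - 13*x + 4*y
At (1, -2): 27.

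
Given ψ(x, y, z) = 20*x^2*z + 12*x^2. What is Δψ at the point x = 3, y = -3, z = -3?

-96

∂²ψ/∂x² = 8*(5*z + 3)
∂²ψ/∂y² = 0
∂²ψ/∂z² = 0
∇²ψ = 40*z + 24
At (3, -3, -3): -96.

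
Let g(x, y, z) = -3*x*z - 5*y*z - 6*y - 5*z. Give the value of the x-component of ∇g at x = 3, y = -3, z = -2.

(∇g)_1 = ∂g/∂x = -3*z
At (3, -3, -2): 6.

6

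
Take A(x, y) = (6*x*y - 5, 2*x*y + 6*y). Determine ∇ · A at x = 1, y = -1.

∂A₁/∂x = 6*y
∂A₂/∂y = 2*x + 6
∇·A = 2*x + 6*y + 6
At (1, -1): 2.

2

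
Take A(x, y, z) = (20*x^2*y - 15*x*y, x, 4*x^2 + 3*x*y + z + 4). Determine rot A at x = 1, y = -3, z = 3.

(∇×A)₁ = ∂A₃/∂y − ∂A₂/∂z = 3*x
(∇×A)₂ = ∂A₁/∂z − ∂A₃/∂x = -8*x - 3*y
(∇×A)₃ = ∂A₂/∂x − ∂A₁/∂y = -20*x^2 + 15*x + 1
∇×A = (3*x, -8*x - 3*y, -20*x^2 + 15*x + 1)
At (1, -3, 3): (3, 1, -4).

(3, 1, -4)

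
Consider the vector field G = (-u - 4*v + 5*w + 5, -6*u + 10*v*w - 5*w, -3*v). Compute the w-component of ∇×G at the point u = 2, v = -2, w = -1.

(∇×G)_3 = ∂G₂/∂u − ∂G₁/∂v
= -6 − (-4)
= -2
At (2, -2, -1): -2.

-2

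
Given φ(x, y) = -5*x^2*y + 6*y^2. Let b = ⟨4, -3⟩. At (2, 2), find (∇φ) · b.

-172

∂φ/∂x = -10*x*y
∂φ/∂y = -5*x^2 + 12*y
∇φ at (2, 2) = (-40, 4)
∇φ · b = (-40)(4) + (4)(-3) = -172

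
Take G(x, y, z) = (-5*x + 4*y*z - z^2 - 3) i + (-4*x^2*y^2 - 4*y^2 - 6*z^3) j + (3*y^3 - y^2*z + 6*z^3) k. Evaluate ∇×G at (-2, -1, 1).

(29, -6, 12)

(∇×G)₁ = ∂G₃/∂y − ∂G₂/∂z = 9*y^2 - 2*y*z + 18*z^2
(∇×G)₂ = ∂G₁/∂z − ∂G₃/∂x = 4*y - 2*z
(∇×G)₃ = ∂G₂/∂x − ∂G₁/∂y = -8*x*y^2 - 4*z
∇×G = (9*y^2 - 2*y*z + 18*z^2, 4*y - 2*z, -8*x*y^2 - 4*z)
At (-2, -1, 1): (29, -6, 12).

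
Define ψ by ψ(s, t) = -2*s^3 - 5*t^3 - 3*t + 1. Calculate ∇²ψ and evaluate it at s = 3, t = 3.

∂²ψ/∂s² = -12*s
∂²ψ/∂t² = -30*t
∇²ψ = -12*s - 30*t
At (3, 3): -126.

-126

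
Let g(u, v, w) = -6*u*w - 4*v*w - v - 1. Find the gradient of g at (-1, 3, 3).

∂g/∂u = -6*w
∂g/∂v = -4*w - 1
∂g/∂w = -6*u - 4*v
∇g = (-6*w, -4*w - 1, -6*u - 4*v)
At (-1, 3, 3): (-18, -13, -6).

(-18, -13, -6)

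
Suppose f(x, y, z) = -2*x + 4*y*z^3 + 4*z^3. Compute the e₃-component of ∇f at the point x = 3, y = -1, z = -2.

0

(∇f)_3 = ∂f/∂z = 12*y*z^2 + 12*z^2
At (3, -1, -2): 0.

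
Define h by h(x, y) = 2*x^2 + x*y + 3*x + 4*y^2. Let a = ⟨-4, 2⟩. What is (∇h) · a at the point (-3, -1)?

18

∂h/∂x = 4*x + y + 3
∂h/∂y = x + 8*y
∇h at (-3, -1) = (-10, -11)
∇h · a = (-10)(-4) + (-11)(2) = 18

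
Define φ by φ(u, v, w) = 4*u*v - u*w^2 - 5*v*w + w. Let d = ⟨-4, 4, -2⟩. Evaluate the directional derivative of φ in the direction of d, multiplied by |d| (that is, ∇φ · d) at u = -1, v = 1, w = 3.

∂φ/∂u = 4*v - w^2
∂φ/∂v = 4*u - 5*w
∂φ/∂w = -2*u*w - 5*v + 1
∇φ at (-1, 1, 3) = (-5, -19, 2)
∇φ · d = (-5)(-4) + (-19)(4) + (2)(-2) = -60

-60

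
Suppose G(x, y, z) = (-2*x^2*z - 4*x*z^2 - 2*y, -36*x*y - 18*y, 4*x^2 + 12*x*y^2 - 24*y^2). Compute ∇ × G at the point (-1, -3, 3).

(∇×G)₁ = ∂G₃/∂y − ∂G₂/∂z = 24*x*y - 48*y
(∇×G)₂ = ∂G₁/∂z − ∂G₃/∂x = -2*x^2 - 8*x*z - 8*x - 12*y^2
(∇×G)₃ = ∂G₂/∂x − ∂G₁/∂y = -36*y + 2
∇×G = (24*x*y - 48*y, -2*x^2 - 8*x*z - 8*x - 12*y^2, -36*y + 2)
At (-1, -3, 3): (216, -78, 110).

(216, -78, 110)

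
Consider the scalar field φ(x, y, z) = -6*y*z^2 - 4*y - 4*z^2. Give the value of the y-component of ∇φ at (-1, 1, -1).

-10

(∇φ)_2 = ∂φ/∂y = -6*z^2 - 4
At (-1, 1, -1): -10.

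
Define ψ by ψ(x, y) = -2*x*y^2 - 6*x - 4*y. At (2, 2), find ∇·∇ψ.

∂²ψ/∂x² = 0
∂²ψ/∂y² = -4*x
∇²ψ = -4*x
At (2, 2): -8.

-8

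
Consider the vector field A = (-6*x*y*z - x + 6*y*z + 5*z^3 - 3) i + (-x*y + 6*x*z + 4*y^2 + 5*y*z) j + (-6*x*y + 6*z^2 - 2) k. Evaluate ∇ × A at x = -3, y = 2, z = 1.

(∇×A)₁ = ∂A₃/∂y − ∂A₂/∂z = -12*x - 5*y
(∇×A)₂ = ∂A₁/∂z − ∂A₃/∂x = -6*x*y + 12*y + 15*z^2
(∇×A)₃ = ∂A₂/∂x − ∂A₁/∂y = 6*x*z - y
∇×A = (-12*x - 5*y, -6*x*y + 12*y + 15*z^2, 6*x*z - y)
At (-3, 2, 1): (26, 75, -20).

(26, 75, -20)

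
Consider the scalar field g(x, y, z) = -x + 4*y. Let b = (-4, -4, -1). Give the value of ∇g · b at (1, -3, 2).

-12

∂g/∂x = -1
∂g/∂y = 4
∂g/∂z = 0
∇g at (1, -3, 2) = (-1, 4, 0)
∇g · b = (-1)(-4) + (4)(-4) + (0)(-1) = -12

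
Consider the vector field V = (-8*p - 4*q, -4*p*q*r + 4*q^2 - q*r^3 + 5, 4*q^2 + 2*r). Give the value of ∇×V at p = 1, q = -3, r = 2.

(-72, 0, 28)

(∇×V)₁ = ∂V₃/∂q − ∂V₂/∂r = 4*p*q + 3*q*r^2 + 8*q
(∇×V)₂ = ∂V₁/∂r − ∂V₃/∂p = 0
(∇×V)₃ = ∂V₂/∂p − ∂V₁/∂q = -4*q*r + 4
∇×V = (4*p*q + 3*q*r^2 + 8*q, 0, -4*q*r + 4)
At (1, -3, 2): (-72, 0, 28).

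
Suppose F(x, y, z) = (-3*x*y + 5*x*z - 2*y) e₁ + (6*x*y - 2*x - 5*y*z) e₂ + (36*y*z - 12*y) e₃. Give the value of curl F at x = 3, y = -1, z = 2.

(55, 15, 3)

(∇×F)₁ = ∂F₃/∂y − ∂F₂/∂z = 5*y + 36*z - 12
(∇×F)₂ = ∂F₁/∂z − ∂F₃/∂x = 5*x
(∇×F)₃ = ∂F₂/∂x − ∂F₁/∂y = 3*x + 6*y
∇×F = (5*y + 36*z - 12, 5*x, 3*x + 6*y)
At (3, -1, 2): (55, 15, 3).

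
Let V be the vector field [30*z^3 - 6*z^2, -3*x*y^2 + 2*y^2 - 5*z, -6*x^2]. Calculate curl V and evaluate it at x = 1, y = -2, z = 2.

(5, 348, -12)

(∇×V)₁ = ∂V₃/∂y − ∂V₂/∂z = 5
(∇×V)₂ = ∂V₁/∂z − ∂V₃/∂x = 12*x + 90*z^2 - 12*z
(∇×V)₃ = ∂V₂/∂x − ∂V₁/∂y = -3*y^2
∇×V = (5, 12*x + 90*z^2 - 12*z, -3*y^2)
At (1, -2, 2): (5, 348, -12).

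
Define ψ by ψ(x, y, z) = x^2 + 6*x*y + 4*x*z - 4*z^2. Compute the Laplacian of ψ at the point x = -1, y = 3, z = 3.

-6

∂²ψ/∂x² = 2
∂²ψ/∂y² = 0
∂²ψ/∂z² = -8
∇²ψ = -6
At (-1, 3, 3): -6.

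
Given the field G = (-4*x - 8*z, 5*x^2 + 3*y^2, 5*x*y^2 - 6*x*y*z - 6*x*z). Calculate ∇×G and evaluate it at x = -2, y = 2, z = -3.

(-76, -82, -20)

(∇×G)₁ = ∂G₃/∂y − ∂G₂/∂z = 10*x*y - 6*x*z
(∇×G)₂ = ∂G₁/∂z − ∂G₃/∂x = -5*y^2 + 6*y*z + 6*z - 8
(∇×G)₃ = ∂G₂/∂x − ∂G₁/∂y = 10*x
∇×G = (10*x*y - 6*x*z, -5*y^2 + 6*y*z + 6*z - 8, 10*x)
At (-2, 2, -3): (-76, -82, -20).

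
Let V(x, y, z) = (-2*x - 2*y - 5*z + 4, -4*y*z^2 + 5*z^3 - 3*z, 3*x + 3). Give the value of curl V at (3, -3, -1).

(12, -8, 2)

(∇×V)₁ = ∂V₃/∂y − ∂V₂/∂z = 8*y*z - 15*z^2 + 3
(∇×V)₂ = ∂V₁/∂z − ∂V₃/∂x = -8
(∇×V)₃ = ∂V₂/∂x − ∂V₁/∂y = 2
∇×V = (8*y*z - 15*z^2 + 3, -8, 2)
At (3, -3, -1): (12, -8, 2).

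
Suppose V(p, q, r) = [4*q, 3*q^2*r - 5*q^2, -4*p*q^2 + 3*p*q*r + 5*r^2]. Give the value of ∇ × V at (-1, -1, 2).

(-17, 10, -4)

(∇×V)₁ = ∂V₃/∂q − ∂V₂/∂r = -8*p*q + 3*p*r - 3*q^2
(∇×V)₂ = ∂V₁/∂r − ∂V₃/∂p = 4*q^2 - 3*q*r
(∇×V)₃ = ∂V₂/∂p − ∂V₁/∂q = -4
∇×V = (-8*p*q + 3*p*r - 3*q^2, 4*q^2 - 3*q*r, -4)
At (-1, -1, 2): (-17, 10, -4).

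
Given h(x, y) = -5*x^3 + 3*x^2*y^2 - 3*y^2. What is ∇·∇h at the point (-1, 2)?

∂²h/∂x² = 6*(-5*x + y^2)
∂²h/∂y² = 6*(x^2 - 1)
∇²h = 6*x^2 - 30*x + 6*y^2 - 6
At (-1, 2): 54.

54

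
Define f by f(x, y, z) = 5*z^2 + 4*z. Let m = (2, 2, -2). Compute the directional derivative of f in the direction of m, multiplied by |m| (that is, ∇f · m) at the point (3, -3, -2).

32

∂f/∂x = 0
∂f/∂y = 0
∂f/∂z = 10*z + 4
∇f at (3, -3, -2) = (0, 0, -16)
∇f · m = (0)(2) + (0)(2) + (-16)(-2) = 32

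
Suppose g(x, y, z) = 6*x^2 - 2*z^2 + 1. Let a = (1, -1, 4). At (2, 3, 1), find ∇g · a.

∂g/∂x = 12*x
∂g/∂y = 0
∂g/∂z = -4*z
∇g at (2, 3, 1) = (24, 0, -4)
∇g · a = (24)(1) + (0)(-1) + (-4)(4) = 8

8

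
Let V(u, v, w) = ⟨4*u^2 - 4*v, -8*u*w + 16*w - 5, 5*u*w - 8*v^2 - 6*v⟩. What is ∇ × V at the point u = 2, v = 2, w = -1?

(∇×V)₁ = ∂V₃/∂v − ∂V₂/∂w = 8*u - 16*v - 22
(∇×V)₂ = ∂V₁/∂w − ∂V₃/∂u = -5*w
(∇×V)₃ = ∂V₂/∂u − ∂V₁/∂v = -8*w + 4
∇×V = (8*u - 16*v - 22, -5*w, -8*w + 4)
At (2, 2, -1): (-38, 5, 12).

(-38, 5, 12)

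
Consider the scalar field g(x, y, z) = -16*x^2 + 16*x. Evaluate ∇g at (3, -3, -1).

∂g/∂x = -32*x + 16
∂g/∂y = 0
∂g/∂z = 0
∇g = (-32*x + 16, 0, 0)
At (3, -3, -1): (-80, 0, 0).

(-80, 0, 0)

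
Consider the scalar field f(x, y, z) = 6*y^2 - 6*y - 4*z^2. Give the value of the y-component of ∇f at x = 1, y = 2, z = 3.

(∇f)_2 = ∂f/∂y = 12*y - 6
At (1, 2, 3): 18.

18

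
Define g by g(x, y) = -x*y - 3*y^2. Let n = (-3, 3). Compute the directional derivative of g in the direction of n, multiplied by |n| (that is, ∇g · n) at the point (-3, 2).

-21

∂g/∂x = -y
∂g/∂y = -x - 6*y
∇g at (-3, 2) = (-2, -9)
∇g · n = (-2)(-3) + (-9)(3) = -21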